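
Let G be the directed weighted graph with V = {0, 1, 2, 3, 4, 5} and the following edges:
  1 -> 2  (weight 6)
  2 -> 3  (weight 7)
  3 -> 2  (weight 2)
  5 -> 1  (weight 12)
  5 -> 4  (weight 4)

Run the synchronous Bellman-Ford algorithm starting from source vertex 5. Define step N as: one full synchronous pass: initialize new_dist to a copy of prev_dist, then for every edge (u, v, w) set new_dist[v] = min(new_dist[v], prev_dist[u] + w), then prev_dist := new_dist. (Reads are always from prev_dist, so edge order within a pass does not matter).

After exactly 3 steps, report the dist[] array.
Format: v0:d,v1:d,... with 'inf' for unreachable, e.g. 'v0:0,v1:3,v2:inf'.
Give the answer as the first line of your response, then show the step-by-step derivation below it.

v0:inf,v1:12,v2:18,v3:25,v4:4,v5:0

step 1: dist = v0:inf,v1:12,v2:inf,v3:inf,v4:4,v5:0
step 2: dist = v0:inf,v1:12,v2:18,v3:inf,v4:4,v5:0
step 3: dist = v0:inf,v1:12,v2:18,v3:25,v4:4,v5:0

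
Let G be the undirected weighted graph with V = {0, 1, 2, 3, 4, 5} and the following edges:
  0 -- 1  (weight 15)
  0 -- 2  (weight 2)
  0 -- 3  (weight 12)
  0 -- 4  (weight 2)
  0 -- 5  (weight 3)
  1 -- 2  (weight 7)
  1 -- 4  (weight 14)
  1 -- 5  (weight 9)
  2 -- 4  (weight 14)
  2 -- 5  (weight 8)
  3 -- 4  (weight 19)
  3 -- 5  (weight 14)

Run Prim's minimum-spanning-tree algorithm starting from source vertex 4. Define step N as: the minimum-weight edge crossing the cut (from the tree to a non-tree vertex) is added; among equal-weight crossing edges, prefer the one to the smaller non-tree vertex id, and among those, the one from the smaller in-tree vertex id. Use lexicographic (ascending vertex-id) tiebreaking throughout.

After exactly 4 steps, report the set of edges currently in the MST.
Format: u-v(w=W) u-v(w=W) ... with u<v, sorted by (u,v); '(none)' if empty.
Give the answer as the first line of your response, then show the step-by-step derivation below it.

0-2(w=2) 0-4(w=2) 0-5(w=3) 1-2(w=7)

step 1: add edge 0-4 (w=2); MST = {0-4(w=2)}
step 2: add edge 0-2 (w=2); MST = {0-2(w=2) 0-4(w=2)}
step 3: add edge 0-5 (w=3); MST = {0-2(w=2) 0-4(w=2) 0-5(w=3)}
step 4: add edge 1-2 (w=7); MST = {0-2(w=2) 0-4(w=2) 0-5(w=3) 1-2(w=7)}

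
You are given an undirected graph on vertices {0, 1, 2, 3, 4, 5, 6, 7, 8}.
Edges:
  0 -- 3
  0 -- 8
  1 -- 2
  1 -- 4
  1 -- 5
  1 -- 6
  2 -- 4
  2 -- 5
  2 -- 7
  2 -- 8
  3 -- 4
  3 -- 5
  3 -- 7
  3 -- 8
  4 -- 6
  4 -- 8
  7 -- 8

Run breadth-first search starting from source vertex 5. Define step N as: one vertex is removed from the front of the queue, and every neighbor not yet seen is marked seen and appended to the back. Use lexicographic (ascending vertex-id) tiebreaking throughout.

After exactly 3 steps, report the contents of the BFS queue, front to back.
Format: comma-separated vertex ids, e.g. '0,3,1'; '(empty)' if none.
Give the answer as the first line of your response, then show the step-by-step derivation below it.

3,4,6,7,8

step 1: dequeue 5; queue=[1,2,3]; order=5
step 2: dequeue 1; queue=[2,3,4,6]; order=5,1
step 3: dequeue 2; queue=[3,4,6,7,8]; order=5,1,2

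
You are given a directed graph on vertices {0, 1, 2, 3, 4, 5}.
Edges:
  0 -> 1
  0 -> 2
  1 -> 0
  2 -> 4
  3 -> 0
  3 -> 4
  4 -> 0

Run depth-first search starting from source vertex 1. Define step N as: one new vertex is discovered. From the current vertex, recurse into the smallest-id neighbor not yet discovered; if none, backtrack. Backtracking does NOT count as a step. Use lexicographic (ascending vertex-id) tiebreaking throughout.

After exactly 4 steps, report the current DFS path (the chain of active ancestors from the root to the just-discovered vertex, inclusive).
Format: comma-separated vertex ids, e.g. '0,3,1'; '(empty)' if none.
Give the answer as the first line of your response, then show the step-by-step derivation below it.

1,0,2,4

step 1: discover 1; path=1; order=1
step 2: discover 0; path=1>0; order=1,0
step 3: discover 2; path=1>0>2; order=1,0,2
step 4: discover 4; path=1>0>2>4; order=1,0,2,4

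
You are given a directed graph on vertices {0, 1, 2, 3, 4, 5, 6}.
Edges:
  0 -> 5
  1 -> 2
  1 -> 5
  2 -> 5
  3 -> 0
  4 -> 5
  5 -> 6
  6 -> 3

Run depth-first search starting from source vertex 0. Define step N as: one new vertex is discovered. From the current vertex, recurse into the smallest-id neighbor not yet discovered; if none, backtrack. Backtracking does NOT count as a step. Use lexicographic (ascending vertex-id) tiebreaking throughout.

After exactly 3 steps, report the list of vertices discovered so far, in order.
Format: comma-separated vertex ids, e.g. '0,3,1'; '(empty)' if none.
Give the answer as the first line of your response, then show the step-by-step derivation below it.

0,5,6

step 1: discover 0; path=0; order=0
step 2: discover 5; path=0>5; order=0,5
step 3: discover 6; path=0>5>6; order=0,5,6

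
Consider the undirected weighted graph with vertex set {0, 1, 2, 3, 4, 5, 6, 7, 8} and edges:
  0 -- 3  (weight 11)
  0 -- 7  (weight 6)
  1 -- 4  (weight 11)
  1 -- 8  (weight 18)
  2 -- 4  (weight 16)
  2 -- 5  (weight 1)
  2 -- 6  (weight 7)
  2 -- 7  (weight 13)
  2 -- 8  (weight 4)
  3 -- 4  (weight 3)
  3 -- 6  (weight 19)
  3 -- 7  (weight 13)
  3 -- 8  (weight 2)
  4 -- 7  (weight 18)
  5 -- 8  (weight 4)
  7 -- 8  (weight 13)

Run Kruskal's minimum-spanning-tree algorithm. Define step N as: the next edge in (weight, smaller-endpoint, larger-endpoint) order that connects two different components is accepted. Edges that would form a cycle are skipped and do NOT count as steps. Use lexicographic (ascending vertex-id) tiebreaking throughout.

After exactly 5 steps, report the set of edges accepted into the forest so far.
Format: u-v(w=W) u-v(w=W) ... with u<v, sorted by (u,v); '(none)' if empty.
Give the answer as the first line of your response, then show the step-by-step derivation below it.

0-7(w=6) 2-5(w=1) 2-8(w=4) 3-4(w=3) 3-8(w=2)

step 1: add edge 2-5 (w=1); MST = {2-5(w=1)}
step 2: add edge 3-8 (w=2); MST = {2-5(w=1) 3-8(w=2)}
step 3: add edge 3-4 (w=3); MST = {2-5(w=1) 3-4(w=3) 3-8(w=2)}
step 4: add edge 2-8 (w=4); MST = {2-5(w=1) 2-8(w=4) 3-4(w=3) 3-8(w=2)}
step 5: add edge 0-7 (w=6); MST = {0-7(w=6) 2-5(w=1) 2-8(w=4) 3-4(w=3) 3-8(w=2)}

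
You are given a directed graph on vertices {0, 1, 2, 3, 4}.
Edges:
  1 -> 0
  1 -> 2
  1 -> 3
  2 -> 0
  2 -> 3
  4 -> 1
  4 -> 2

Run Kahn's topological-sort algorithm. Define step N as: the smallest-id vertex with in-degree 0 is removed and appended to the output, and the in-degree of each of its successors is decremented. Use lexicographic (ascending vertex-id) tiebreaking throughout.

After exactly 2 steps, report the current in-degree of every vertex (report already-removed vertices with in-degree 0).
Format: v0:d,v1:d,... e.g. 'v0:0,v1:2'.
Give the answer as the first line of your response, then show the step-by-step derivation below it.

v0:1,v1:0,v2:0,v3:1,v4:0

step 1: output 4; order=[4]; indeg=(2,0,1,2,0)
step 2: output 1; order=[4,1]; indeg=(1,0,0,1,0)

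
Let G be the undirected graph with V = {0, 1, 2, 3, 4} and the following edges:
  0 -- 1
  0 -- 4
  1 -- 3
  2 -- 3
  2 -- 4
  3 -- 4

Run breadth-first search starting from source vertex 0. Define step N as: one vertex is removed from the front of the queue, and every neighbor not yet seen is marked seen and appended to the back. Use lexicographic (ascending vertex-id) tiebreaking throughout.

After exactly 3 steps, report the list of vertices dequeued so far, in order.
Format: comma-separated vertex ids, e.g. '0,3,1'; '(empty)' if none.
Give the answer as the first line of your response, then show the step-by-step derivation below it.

0,1,4

step 1: dequeue 0; queue=[1,4]; order=0
step 2: dequeue 1; queue=[4,3]; order=0,1
step 3: dequeue 4; queue=[3,2]; order=0,1,4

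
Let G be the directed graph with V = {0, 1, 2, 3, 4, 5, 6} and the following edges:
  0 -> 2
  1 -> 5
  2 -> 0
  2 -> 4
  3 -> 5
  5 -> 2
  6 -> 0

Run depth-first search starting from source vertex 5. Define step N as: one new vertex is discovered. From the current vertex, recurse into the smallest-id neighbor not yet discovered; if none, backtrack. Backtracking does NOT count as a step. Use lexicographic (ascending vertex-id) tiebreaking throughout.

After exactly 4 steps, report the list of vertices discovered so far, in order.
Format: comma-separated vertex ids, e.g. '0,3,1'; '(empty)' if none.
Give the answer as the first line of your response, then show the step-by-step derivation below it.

5,2,0,4

step 1: discover 5; path=5; order=5
step 2: discover 2; path=5>2; order=5,2
step 3: discover 0; path=5>2>0; order=5,2,0
step 4: discover 4; path=5>2>4; order=5,2,0,4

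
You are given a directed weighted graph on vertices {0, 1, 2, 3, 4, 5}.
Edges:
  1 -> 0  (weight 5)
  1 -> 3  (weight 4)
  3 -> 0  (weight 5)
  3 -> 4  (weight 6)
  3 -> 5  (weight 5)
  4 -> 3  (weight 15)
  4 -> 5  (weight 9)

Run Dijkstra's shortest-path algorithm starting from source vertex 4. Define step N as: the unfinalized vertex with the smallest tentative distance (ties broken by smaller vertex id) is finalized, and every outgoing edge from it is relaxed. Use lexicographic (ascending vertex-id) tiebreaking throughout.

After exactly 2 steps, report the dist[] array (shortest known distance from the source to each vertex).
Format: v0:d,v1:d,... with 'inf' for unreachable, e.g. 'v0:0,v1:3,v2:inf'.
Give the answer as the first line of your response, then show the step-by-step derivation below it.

v0:inf,v1:inf,v2:inf,v3:15,v4:0,v5:9

step 1: dist = v0:inf,v1:inf,v2:inf,v3:15,v4:0,v5:9
step 2: dist = v0:inf,v1:inf,v2:inf,v3:15,v4:0,v5:9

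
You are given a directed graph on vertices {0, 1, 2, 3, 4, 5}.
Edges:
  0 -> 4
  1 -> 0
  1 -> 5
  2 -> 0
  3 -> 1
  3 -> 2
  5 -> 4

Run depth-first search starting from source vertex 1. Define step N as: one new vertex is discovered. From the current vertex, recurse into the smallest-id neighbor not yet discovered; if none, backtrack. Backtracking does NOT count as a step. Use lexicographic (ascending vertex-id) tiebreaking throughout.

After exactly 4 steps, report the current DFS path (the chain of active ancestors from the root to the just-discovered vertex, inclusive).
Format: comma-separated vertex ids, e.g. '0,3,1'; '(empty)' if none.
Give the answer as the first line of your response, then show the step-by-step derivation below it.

1,5

step 1: discover 1; path=1; order=1
step 2: discover 0; path=1>0; order=1,0
step 3: discover 4; path=1>0>4; order=1,0,4
step 4: discover 5; path=1>5; order=1,0,4,5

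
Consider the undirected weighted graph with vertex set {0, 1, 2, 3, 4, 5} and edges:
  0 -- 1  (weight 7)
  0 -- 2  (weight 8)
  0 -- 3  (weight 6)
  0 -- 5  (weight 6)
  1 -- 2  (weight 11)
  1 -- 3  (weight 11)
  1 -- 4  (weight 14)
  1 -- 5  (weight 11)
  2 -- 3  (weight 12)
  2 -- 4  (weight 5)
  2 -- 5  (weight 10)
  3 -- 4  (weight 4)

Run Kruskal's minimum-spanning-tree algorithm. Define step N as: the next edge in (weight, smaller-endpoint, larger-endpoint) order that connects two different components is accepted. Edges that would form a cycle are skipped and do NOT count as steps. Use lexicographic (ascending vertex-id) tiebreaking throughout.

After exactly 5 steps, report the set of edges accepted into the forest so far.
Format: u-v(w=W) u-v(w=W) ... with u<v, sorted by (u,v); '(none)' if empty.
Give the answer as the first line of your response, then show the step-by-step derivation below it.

0-1(w=7) 0-3(w=6) 0-5(w=6) 2-4(w=5) 3-4(w=4)

step 1: add edge 3-4 (w=4); MST = {3-4(w=4)}
step 2: add edge 2-4 (w=5); MST = {2-4(w=5) 3-4(w=4)}
step 3: add edge 0-3 (w=6); MST = {0-3(w=6) 2-4(w=5) 3-4(w=4)}
step 4: add edge 0-5 (w=6); MST = {0-3(w=6) 0-5(w=6) 2-4(w=5) 3-4(w=4)}
step 5: add edge 0-1 (w=7); MST = {0-1(w=7) 0-3(w=6) 0-5(w=6) 2-4(w=5) 3-4(w=4)}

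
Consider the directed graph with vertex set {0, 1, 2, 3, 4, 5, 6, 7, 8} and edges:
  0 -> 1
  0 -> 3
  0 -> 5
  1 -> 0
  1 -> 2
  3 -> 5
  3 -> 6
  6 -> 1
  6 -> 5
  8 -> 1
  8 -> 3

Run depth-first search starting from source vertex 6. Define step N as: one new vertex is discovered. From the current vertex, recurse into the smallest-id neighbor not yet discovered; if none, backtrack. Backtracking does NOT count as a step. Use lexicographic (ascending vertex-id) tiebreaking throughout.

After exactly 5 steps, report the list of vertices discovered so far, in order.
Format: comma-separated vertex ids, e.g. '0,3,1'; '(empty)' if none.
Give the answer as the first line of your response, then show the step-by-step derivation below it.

6,1,0,3,5

step 1: discover 6; path=6; order=6
step 2: discover 1; path=6>1; order=6,1
step 3: discover 0; path=6>1>0; order=6,1,0
step 4: discover 3; path=6>1>0>3; order=6,1,0,3
step 5: discover 5; path=6>1>0>3>5; order=6,1,0,3,5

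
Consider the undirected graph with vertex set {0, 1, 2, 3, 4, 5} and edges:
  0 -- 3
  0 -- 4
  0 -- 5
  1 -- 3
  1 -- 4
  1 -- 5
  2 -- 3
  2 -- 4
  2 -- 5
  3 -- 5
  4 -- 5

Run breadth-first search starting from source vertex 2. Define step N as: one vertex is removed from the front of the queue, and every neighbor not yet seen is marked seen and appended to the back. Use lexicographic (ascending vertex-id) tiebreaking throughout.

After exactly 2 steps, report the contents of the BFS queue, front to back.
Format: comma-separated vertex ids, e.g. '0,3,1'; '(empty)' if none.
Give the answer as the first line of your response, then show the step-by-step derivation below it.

4,5,0,1

step 1: dequeue 2; queue=[3,4,5]; order=2
step 2: dequeue 3; queue=[4,5,0,1]; order=2,3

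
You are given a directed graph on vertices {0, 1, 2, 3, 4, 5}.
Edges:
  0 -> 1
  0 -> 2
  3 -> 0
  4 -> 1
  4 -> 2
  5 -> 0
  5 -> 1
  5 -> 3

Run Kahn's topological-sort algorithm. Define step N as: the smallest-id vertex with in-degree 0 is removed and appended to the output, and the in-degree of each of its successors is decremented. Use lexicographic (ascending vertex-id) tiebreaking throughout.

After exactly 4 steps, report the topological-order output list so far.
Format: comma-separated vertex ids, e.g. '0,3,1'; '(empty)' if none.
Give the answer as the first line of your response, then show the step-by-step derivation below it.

4,5,3,0

step 1: output 4; order=[4]; indeg=(2,2,1,1,0,0)
step 2: output 5; order=[4,5]; indeg=(1,1,1,0,0,0)
step 3: output 3; order=[4,5,3]; indeg=(0,1,1,0,0,0)
step 4: output 0; order=[4,5,3,0]; indeg=(0,0,0,0,0,0)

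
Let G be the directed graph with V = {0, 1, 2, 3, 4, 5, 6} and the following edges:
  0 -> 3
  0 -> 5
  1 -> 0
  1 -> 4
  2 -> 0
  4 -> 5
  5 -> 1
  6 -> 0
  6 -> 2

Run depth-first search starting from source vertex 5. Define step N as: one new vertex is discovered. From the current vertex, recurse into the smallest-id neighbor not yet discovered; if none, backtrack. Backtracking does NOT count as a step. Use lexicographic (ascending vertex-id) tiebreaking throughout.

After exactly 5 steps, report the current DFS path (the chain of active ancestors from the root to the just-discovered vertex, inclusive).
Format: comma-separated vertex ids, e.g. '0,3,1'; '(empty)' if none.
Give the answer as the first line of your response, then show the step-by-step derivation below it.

5,1,4

step 1: discover 5; path=5; order=5
step 2: discover 1; path=5>1; order=5,1
step 3: discover 0; path=5>1>0; order=5,1,0
step 4: discover 3; path=5>1>0>3; order=5,1,0,3
step 5: discover 4; path=5>1>4; order=5,1,0,3,4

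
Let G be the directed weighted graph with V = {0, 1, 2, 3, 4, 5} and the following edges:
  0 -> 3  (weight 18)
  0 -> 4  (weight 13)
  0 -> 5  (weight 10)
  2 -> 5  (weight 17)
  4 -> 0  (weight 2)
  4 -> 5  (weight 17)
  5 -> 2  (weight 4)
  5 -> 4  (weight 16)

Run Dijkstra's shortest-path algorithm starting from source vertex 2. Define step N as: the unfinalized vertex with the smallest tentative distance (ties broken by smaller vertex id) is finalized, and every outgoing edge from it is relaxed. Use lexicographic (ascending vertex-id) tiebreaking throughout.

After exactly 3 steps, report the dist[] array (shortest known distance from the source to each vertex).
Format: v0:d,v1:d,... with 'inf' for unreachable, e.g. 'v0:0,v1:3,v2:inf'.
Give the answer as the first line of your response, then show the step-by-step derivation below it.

v0:35,v1:inf,v2:0,v3:inf,v4:33,v5:17

step 1: dist = v0:inf,v1:inf,v2:0,v3:inf,v4:inf,v5:17
step 2: dist = v0:inf,v1:inf,v2:0,v3:inf,v4:33,v5:17
step 3: dist = v0:35,v1:inf,v2:0,v3:inf,v4:33,v5:17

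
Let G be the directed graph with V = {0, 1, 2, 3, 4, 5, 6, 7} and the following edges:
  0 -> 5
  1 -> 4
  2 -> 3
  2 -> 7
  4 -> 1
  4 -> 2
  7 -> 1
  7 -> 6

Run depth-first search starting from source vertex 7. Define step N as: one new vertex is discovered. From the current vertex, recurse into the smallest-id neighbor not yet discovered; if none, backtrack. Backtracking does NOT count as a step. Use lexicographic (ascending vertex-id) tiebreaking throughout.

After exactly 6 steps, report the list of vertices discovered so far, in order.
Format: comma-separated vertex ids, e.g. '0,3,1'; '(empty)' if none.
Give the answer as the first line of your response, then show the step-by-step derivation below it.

7,1,4,2,3,6

step 1: discover 7; path=7; order=7
step 2: discover 1; path=7>1; order=7,1
step 3: discover 4; path=7>1>4; order=7,1,4
step 4: discover 2; path=7>1>4>2; order=7,1,4,2
step 5: discover 3; path=7>1>4>2>3; order=7,1,4,2,3
step 6: discover 6; path=7>6; order=7,1,4,2,3,6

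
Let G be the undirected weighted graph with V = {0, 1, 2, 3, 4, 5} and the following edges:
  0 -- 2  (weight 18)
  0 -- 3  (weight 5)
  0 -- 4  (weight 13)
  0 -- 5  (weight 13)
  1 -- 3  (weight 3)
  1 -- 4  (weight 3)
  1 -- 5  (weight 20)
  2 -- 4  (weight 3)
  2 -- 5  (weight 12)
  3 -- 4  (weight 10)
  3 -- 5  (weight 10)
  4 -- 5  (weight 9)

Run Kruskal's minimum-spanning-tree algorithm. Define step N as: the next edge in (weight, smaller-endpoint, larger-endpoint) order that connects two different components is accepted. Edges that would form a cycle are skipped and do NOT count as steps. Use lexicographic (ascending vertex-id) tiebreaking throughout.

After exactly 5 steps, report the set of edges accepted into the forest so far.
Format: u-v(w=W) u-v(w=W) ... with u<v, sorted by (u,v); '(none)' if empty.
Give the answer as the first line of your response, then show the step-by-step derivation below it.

0-3(w=5) 1-3(w=3) 1-4(w=3) 2-4(w=3) 4-5(w=9)

step 1: add edge 1-3 (w=3); MST = {1-3(w=3)}
step 2: add edge 1-4 (w=3); MST = {1-3(w=3) 1-4(w=3)}
step 3: add edge 2-4 (w=3); MST = {1-3(w=3) 1-4(w=3) 2-4(w=3)}
step 4: add edge 0-3 (w=5); MST = {0-3(w=5) 1-3(w=3) 1-4(w=3) 2-4(w=3)}
step 5: add edge 4-5 (w=9); MST = {0-3(w=5) 1-3(w=3) 1-4(w=3) 2-4(w=3) 4-5(w=9)}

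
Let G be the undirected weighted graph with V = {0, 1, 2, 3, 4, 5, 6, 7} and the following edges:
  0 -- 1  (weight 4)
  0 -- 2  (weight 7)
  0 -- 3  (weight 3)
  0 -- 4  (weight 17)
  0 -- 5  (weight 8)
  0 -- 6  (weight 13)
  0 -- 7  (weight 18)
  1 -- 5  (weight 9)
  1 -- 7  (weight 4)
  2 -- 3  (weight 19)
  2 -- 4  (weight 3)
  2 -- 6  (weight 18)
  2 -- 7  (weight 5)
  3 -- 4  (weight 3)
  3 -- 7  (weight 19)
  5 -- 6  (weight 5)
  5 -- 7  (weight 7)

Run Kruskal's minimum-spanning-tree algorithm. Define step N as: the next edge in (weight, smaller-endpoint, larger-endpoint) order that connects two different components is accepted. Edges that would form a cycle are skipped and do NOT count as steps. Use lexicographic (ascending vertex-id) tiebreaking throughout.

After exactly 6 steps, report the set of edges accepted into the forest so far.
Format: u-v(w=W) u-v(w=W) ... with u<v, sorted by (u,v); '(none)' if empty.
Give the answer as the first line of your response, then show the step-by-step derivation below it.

0-1(w=4) 0-3(w=3) 1-7(w=4) 2-4(w=3) 3-4(w=3) 5-6(w=5)

step 1: add edge 0-3 (w=3); MST = {0-3(w=3)}
step 2: add edge 2-4 (w=3); MST = {0-3(w=3) 2-4(w=3)}
step 3: add edge 3-4 (w=3); MST = {0-3(w=3) 2-4(w=3) 3-4(w=3)}
step 4: add edge 0-1 (w=4); MST = {0-1(w=4) 0-3(w=3) 2-4(w=3) 3-4(w=3)}
step 5: add edge 1-7 (w=4); MST = {0-1(w=4) 0-3(w=3) 1-7(w=4) 2-4(w=3) 3-4(w=3)}
step 6: add edge 5-6 (w=5); MST = {0-1(w=4) 0-3(w=3) 1-7(w=4) 2-4(w=3) 3-4(w=3) 5-6(w=5)}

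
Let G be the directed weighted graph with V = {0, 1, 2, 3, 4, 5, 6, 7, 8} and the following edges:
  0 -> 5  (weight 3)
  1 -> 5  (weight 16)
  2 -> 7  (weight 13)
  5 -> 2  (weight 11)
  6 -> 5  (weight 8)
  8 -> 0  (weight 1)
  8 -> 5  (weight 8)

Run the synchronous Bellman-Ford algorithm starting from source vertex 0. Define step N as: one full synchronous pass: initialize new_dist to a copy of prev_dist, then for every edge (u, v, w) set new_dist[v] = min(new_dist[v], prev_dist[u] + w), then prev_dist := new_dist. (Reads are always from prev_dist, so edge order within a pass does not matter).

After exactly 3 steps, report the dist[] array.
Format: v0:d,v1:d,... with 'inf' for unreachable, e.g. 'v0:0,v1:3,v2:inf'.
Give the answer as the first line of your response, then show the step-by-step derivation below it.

v0:0,v1:inf,v2:14,v3:inf,v4:inf,v5:3,v6:inf,v7:27,v8:inf

step 1: dist = v0:0,v1:inf,v2:inf,v3:inf,v4:inf,v5:3,v6:inf,v7:inf,v8:inf
step 2: dist = v0:0,v1:inf,v2:14,v3:inf,v4:inf,v5:3,v6:inf,v7:inf,v8:inf
step 3: dist = v0:0,v1:inf,v2:14,v3:inf,v4:inf,v5:3,v6:inf,v7:27,v8:inf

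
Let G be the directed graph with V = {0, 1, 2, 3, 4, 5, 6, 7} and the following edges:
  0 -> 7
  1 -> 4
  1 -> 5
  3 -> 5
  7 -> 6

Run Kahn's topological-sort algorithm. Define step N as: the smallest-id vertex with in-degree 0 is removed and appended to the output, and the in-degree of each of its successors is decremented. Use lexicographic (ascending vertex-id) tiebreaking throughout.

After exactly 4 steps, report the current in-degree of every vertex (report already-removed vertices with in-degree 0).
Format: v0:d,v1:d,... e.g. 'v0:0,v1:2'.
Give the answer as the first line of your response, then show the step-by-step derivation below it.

v0:0,v1:0,v2:0,v3:0,v4:0,v5:0,v6:1,v7:0

step 1: output 0; order=[0]; indeg=(0,0,0,0,1,2,1,0)
step 2: output 1; order=[0,1]; indeg=(0,0,0,0,0,1,1,0)
step 3: output 2; order=[0,1,2]; indeg=(0,0,0,0,0,1,1,0)
step 4: output 3; order=[0,1,2,3]; indeg=(0,0,0,0,0,0,1,0)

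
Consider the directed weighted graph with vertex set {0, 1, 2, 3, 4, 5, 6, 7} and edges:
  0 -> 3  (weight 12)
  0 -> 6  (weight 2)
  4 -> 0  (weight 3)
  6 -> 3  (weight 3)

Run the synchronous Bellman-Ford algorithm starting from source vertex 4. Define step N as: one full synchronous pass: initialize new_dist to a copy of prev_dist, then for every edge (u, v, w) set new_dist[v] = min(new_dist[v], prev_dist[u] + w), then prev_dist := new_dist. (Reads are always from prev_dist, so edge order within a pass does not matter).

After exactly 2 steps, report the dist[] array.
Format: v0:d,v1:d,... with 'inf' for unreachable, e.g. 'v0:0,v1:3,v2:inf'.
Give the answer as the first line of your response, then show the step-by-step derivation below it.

v0:3,v1:inf,v2:inf,v3:15,v4:0,v5:inf,v6:5,v7:inf

step 1: dist = v0:3,v1:inf,v2:inf,v3:inf,v4:0,v5:inf,v6:inf,v7:inf
step 2: dist = v0:3,v1:inf,v2:inf,v3:15,v4:0,v5:inf,v6:5,v7:inf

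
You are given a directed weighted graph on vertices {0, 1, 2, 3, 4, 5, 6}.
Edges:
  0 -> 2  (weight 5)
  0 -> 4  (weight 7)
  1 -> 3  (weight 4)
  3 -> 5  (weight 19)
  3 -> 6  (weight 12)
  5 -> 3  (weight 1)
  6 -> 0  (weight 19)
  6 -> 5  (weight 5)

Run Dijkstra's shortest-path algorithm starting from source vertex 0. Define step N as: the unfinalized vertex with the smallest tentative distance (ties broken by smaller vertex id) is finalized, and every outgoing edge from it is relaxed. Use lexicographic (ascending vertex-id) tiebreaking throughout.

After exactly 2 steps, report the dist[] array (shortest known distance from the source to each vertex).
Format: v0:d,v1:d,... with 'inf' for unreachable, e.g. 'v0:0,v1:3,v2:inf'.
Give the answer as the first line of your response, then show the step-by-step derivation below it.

v0:0,v1:inf,v2:5,v3:inf,v4:7,v5:inf,v6:inf

step 1: dist = v0:0,v1:inf,v2:5,v3:inf,v4:7,v5:inf,v6:inf
step 2: dist = v0:0,v1:inf,v2:5,v3:inf,v4:7,v5:inf,v6:inf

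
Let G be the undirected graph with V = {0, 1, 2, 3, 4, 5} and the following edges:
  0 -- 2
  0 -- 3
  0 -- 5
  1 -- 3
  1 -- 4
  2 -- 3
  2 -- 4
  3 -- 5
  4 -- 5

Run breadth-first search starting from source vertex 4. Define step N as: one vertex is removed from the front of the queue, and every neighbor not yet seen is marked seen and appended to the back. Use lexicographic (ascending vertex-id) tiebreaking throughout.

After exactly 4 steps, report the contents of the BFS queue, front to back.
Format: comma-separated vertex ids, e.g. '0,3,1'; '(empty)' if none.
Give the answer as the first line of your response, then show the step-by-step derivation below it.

3,0

step 1: dequeue 4; queue=[1,2,5]; order=4
step 2: dequeue 1; queue=[2,5,3]; order=4,1
step 3: dequeue 2; queue=[5,3,0]; order=4,1,2
step 4: dequeue 5; queue=[3,0]; order=4,1,2,5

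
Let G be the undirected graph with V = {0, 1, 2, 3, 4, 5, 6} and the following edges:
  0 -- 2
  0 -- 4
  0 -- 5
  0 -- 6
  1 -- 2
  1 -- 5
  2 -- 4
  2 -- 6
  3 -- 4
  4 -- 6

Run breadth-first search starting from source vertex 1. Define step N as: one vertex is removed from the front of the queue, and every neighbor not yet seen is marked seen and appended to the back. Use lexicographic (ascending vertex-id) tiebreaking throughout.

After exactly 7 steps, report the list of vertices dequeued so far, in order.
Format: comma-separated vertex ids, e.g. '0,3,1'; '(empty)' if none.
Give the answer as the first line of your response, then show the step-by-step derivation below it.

1,2,5,0,4,6,3

step 1: dequeue 1; queue=[2,5]; order=1
step 2: dequeue 2; queue=[5,0,4,6]; order=1,2
step 3: dequeue 5; queue=[0,4,6]; order=1,2,5
step 4: dequeue 0; queue=[4,6]; order=1,2,5,0
step 5: dequeue 4; queue=[6,3]; order=1,2,5,0,4
step 6: dequeue 6; queue=[3]; order=1,2,5,0,4,6
step 7: dequeue 3; queue=[(empty)]; order=1,2,5,0,4,6,3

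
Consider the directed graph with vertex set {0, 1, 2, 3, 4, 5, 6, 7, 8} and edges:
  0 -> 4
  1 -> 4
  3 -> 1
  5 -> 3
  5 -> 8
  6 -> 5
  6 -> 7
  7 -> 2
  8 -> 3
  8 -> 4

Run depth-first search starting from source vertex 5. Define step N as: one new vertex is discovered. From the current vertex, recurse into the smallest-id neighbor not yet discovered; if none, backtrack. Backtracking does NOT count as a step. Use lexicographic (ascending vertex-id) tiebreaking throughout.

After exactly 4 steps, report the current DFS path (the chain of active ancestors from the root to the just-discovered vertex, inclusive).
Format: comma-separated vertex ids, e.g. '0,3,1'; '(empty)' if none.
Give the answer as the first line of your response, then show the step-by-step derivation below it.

5,3,1,4

step 1: discover 5; path=5; order=5
step 2: discover 3; path=5>3; order=5,3
step 3: discover 1; path=5>3>1; order=5,3,1
step 4: discover 4; path=5>3>1>4; order=5,3,1,4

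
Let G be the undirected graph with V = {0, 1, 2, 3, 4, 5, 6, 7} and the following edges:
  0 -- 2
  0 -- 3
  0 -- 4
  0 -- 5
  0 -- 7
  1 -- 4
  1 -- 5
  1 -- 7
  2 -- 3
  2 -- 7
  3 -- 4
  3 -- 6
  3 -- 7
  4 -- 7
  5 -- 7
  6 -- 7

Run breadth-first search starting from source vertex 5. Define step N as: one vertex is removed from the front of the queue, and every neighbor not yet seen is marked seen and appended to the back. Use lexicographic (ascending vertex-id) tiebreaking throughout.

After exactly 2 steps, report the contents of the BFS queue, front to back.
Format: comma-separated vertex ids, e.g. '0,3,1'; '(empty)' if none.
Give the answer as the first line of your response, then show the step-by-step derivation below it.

1,7,2,3,4

step 1: dequeue 5; queue=[0,1,7]; order=5
step 2: dequeue 0; queue=[1,7,2,3,4]; order=5,0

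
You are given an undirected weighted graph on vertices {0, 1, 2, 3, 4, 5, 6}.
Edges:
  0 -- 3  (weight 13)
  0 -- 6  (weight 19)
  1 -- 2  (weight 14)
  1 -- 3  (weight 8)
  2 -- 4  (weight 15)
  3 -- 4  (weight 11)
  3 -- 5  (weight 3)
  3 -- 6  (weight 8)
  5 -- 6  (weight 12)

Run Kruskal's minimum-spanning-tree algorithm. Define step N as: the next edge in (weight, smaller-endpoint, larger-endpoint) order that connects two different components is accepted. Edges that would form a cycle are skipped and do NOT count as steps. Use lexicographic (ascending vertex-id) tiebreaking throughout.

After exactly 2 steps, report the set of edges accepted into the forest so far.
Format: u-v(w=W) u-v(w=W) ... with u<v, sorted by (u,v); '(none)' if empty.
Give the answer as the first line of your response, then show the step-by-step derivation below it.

1-3(w=8) 3-5(w=3)

step 1: add edge 3-5 (w=3); MST = {3-5(w=3)}
step 2: add edge 1-3 (w=8); MST = {1-3(w=8) 3-5(w=3)}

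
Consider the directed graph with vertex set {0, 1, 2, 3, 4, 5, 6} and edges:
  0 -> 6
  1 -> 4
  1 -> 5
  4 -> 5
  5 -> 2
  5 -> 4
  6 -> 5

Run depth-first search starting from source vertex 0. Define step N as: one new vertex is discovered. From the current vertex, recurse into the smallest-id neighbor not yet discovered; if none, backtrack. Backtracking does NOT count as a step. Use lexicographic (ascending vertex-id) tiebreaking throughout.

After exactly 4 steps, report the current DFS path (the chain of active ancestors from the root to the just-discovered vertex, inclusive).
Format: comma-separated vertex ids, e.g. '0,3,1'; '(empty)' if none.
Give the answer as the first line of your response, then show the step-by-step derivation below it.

0,6,5,2

step 1: discover 0; path=0; order=0
step 2: discover 6; path=0>6; order=0,6
step 3: discover 5; path=0>6>5; order=0,6,5
step 4: discover 2; path=0>6>5>2; order=0,6,5,2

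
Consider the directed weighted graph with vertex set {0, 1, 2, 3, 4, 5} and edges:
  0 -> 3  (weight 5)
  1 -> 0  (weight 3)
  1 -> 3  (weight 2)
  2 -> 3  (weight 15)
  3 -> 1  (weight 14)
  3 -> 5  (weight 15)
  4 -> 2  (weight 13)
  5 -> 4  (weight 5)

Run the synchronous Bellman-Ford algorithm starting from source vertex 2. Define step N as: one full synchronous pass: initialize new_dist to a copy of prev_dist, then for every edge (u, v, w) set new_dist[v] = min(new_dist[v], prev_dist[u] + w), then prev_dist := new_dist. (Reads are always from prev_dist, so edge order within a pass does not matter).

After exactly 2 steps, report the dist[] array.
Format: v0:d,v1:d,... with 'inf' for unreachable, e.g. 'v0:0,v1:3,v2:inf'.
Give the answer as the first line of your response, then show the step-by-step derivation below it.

v0:inf,v1:29,v2:0,v3:15,v4:inf,v5:30

step 1: dist = v0:inf,v1:inf,v2:0,v3:15,v4:inf,v5:inf
step 2: dist = v0:inf,v1:29,v2:0,v3:15,v4:inf,v5:30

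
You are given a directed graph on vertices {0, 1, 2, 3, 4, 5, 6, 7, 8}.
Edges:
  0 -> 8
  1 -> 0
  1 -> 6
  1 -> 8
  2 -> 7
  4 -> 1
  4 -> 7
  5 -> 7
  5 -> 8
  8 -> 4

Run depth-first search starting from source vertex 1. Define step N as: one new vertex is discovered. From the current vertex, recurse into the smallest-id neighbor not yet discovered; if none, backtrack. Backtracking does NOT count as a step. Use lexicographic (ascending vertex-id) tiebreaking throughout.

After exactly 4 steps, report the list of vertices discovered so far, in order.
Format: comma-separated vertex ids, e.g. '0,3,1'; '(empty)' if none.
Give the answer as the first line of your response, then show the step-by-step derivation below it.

1,0,8,4

step 1: discover 1; path=1; order=1
step 2: discover 0; path=1>0; order=1,0
step 3: discover 8; path=1>0>8; order=1,0,8
step 4: discover 4; path=1>0>8>4; order=1,0,8,4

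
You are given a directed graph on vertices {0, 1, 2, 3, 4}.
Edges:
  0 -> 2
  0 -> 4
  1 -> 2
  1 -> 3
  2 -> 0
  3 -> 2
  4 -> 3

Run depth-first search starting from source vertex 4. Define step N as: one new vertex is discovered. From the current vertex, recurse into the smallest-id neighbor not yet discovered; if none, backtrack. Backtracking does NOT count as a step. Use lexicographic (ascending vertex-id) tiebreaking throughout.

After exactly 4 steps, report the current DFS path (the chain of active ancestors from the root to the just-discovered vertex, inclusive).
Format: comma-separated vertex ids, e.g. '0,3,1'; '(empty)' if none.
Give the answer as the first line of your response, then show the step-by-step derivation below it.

4,3,2,0

step 1: discover 4; path=4; order=4
step 2: discover 3; path=4>3; order=4,3
step 3: discover 2; path=4>3>2; order=4,3,2
step 4: discover 0; path=4>3>2>0; order=4,3,2,0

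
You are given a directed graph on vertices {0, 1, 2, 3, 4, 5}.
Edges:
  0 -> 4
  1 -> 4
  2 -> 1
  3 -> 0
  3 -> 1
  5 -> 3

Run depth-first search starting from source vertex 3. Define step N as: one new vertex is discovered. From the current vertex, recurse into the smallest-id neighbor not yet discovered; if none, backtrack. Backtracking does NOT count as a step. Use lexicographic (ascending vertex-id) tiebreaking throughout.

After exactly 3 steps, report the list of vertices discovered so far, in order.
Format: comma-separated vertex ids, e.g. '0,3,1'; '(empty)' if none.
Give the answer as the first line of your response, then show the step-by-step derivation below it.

3,0,4

step 1: discover 3; path=3; order=3
step 2: discover 0; path=3>0; order=3,0
step 3: discover 4; path=3>0>4; order=3,0,4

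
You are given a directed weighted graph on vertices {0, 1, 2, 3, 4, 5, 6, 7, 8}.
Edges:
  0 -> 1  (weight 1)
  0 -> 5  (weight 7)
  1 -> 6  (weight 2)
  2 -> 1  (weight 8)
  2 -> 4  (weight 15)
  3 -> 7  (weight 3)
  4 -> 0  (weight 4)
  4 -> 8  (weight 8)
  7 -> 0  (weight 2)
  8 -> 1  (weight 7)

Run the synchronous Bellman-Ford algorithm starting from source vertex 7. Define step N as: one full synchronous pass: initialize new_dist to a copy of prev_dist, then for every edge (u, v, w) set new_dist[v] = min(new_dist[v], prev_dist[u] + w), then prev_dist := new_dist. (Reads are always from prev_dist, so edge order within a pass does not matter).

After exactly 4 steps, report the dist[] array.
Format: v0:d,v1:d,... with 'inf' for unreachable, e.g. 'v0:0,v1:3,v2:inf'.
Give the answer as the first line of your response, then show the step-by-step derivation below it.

v0:2,v1:3,v2:inf,v3:inf,v4:inf,v5:9,v6:5,v7:0,v8:inf

step 1: dist = v0:2,v1:inf,v2:inf,v3:inf,v4:inf,v5:inf,v6:inf,v7:0,v8:inf
step 2: dist = v0:2,v1:3,v2:inf,v3:inf,v4:inf,v5:9,v6:inf,v7:0,v8:inf
step 3: dist = v0:2,v1:3,v2:inf,v3:inf,v4:inf,v5:9,v6:5,v7:0,v8:inf
step 4: dist = v0:2,v1:3,v2:inf,v3:inf,v4:inf,v5:9,v6:5,v7:0,v8:inf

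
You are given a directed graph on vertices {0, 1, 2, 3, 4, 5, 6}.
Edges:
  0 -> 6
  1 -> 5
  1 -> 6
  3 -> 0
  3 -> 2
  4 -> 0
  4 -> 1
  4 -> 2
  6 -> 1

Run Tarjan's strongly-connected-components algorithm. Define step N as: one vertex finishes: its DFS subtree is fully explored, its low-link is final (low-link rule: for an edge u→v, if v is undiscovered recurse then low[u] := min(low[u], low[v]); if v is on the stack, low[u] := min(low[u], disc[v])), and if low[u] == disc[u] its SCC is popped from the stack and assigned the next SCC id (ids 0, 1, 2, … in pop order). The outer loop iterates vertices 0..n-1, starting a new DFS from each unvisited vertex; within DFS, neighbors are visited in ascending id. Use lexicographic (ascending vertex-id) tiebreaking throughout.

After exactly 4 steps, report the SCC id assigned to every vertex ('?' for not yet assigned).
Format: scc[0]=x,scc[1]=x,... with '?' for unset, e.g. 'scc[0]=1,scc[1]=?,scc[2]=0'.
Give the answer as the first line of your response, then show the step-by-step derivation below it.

scc[0]=2,scc[1]=1,scc[2]=?,scc[3]=?,scc[4]=?,scc[5]=0,scc[6]=1

step 1: low=(low[0]=0,low[1]=2,low[2]=?,low[3]=?,low[4]=?,low[5]=3,low[6]=1); scc=(scc[0]=?,scc[1]=?,scc[2]=?,scc[3]=?,scc[4]=?,scc[5]=0,scc[6]=?)
step 2: low=(low[0]=0,low[1]=1,low[2]=?,low[3]=?,low[4]=?,low[5]=3,low[6]=1); scc=(scc[0]=?,scc[1]=?,scc[2]=?,scc[3]=?,scc[4]=?,scc[5]=0,scc[6]=?)
step 3: low=(low[0]=0,low[1]=1,low[2]=?,low[3]=?,low[4]=?,low[5]=3,low[6]=1); scc=(scc[0]=?,scc[1]=1,scc[2]=?,scc[3]=?,scc[4]=?,scc[5]=0,scc[6]=1)
step 4: low=(low[0]=0,low[1]=1,low[2]=?,low[3]=?,low[4]=?,low[5]=3,low[6]=1); scc=(scc[0]=2,scc[1]=1,scc[2]=?,scc[3]=?,scc[4]=?,scc[5]=0,scc[6]=1)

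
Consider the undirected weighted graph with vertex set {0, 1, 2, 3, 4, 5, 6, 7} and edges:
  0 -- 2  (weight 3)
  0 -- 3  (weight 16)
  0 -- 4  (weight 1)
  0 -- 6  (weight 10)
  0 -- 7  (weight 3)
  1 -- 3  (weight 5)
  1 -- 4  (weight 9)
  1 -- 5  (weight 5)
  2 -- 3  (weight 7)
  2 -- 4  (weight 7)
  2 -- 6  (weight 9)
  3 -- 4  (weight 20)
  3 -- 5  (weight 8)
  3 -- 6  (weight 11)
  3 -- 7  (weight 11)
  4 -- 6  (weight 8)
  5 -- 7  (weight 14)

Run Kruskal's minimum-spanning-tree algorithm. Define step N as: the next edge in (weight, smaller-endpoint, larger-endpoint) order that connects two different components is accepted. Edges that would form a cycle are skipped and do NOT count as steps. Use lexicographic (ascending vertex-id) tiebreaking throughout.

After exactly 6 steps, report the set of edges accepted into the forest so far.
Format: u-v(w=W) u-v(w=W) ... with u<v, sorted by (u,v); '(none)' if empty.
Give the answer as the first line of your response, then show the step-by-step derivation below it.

0-2(w=3) 0-4(w=1) 0-7(w=3) 1-3(w=5) 1-5(w=5) 2-3(w=7)

step 1: add edge 0-4 (w=1); MST = {0-4(w=1)}
step 2: add edge 0-2 (w=3); MST = {0-2(w=3) 0-4(w=1)}
step 3: add edge 0-7 (w=3); MST = {0-2(w=3) 0-4(w=1) 0-7(w=3)}
step 4: add edge 1-3 (w=5); MST = {0-2(w=3) 0-4(w=1) 0-7(w=3) 1-3(w=5)}
step 5: add edge 1-5 (w=5); MST = {0-2(w=3) 0-4(w=1) 0-7(w=3) 1-3(w=5) 1-5(w=5)}
step 6: add edge 2-3 (w=7); MST = {0-2(w=3) 0-4(w=1) 0-7(w=3) 1-3(w=5) 1-5(w=5) 2-3(w=7)}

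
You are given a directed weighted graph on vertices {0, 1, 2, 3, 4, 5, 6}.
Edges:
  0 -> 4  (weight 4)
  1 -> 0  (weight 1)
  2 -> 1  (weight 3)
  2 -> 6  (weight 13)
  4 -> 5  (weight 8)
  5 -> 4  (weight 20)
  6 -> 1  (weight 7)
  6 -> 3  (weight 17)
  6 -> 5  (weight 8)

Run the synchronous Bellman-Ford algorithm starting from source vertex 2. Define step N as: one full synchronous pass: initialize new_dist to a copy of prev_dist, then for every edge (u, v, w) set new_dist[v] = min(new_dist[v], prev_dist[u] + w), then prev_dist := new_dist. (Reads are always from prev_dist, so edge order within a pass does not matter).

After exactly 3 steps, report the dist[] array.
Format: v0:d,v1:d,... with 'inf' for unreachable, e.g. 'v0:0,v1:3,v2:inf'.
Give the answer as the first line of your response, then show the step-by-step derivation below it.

v0:4,v1:3,v2:0,v3:30,v4:8,v5:21,v6:13

step 1: dist = v0:inf,v1:3,v2:0,v3:inf,v4:inf,v5:inf,v6:13
step 2: dist = v0:4,v1:3,v2:0,v3:30,v4:inf,v5:21,v6:13
step 3: dist = v0:4,v1:3,v2:0,v3:30,v4:8,v5:21,v6:13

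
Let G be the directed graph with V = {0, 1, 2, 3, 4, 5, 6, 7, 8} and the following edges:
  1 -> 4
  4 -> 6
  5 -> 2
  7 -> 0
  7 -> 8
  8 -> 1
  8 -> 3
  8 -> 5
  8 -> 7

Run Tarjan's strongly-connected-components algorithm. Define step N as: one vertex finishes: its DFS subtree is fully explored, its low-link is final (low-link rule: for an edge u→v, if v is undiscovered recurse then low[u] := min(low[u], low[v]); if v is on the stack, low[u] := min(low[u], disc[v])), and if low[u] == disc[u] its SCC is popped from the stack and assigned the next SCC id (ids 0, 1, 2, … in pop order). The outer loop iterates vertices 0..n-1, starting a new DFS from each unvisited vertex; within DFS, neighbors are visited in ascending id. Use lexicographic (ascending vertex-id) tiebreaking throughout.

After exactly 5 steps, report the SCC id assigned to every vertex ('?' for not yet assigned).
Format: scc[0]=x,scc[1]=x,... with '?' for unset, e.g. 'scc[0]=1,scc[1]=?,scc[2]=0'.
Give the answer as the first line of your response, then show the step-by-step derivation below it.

scc[0]=0,scc[1]=3,scc[2]=4,scc[3]=?,scc[4]=2,scc[5]=?,scc[6]=1,scc[7]=?,scc[8]=?

step 1: low=(low[0]=0,low[1]=?,low[2]=?,low[3]=?,low[4]=?,low[5]=?,low[6]=?,low[7]=?,low[8]=?); scc=(scc[0]=0,scc[1]=?,scc[2]=?,scc[3]=?,scc[4]=?,scc[5]=?,scc[6]=?,scc[7]=?,scc[8]=?)
step 2: low=(low[0]=0,low[1]=1,low[2]=?,low[3]=?,low[4]=2,low[5]=?,low[6]=3,low[7]=?,low[8]=?); scc=(scc[0]=0,scc[1]=?,scc[2]=?,scc[3]=?,scc[4]=?,scc[5]=?,scc[6]=1,scc[7]=?,scc[8]=?)
step 3: low=(low[0]=0,low[1]=1,low[2]=?,low[3]=?,low[4]=2,low[5]=?,low[6]=3,low[7]=?,low[8]=?); scc=(scc[0]=0,scc[1]=?,scc[2]=?,scc[3]=?,scc[4]=2,scc[5]=?,scc[6]=1,scc[7]=?,scc[8]=?)
step 4: low=(low[0]=0,low[1]=1,low[2]=?,low[3]=?,low[4]=2,low[5]=?,low[6]=3,low[7]=?,low[8]=?); scc=(scc[0]=0,scc[1]=3,scc[2]=?,scc[3]=?,scc[4]=2,scc[5]=?,scc[6]=1,scc[7]=?,scc[8]=?)
step 5: low=(low[0]=0,low[1]=1,low[2]=4,low[3]=?,low[4]=2,low[5]=?,low[6]=3,low[7]=?,low[8]=?); scc=(scc[0]=0,scc[1]=3,scc[2]=4,scc[3]=?,scc[4]=2,scc[5]=?,scc[6]=1,scc[7]=?,scc[8]=?)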